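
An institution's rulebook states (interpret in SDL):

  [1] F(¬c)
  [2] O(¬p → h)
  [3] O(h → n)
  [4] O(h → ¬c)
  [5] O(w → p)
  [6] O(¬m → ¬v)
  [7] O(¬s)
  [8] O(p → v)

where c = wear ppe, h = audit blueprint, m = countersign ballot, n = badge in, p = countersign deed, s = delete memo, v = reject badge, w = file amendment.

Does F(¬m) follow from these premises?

Premise 1 is F(¬c), i.e. O(c).
Premise 4, O(h → ¬c), contraposes to O(c → ¬h); with O(c) we get O(¬h).
The contrapositive of premise 2 (O(¬p → h)) is O(¬h → p), and O(¬h) is already established, so O(p).
Applying K to premise 8 (O(p → v)) and O(p) yields O(v).
The contrapositive of premise 6 (O(¬m → ¬v)) is O(v → m), and O(v) is already established, so O(m).
Premises 3, 5, 7 do not contribute to this derivation.
So O(m) holds, i.e. F(¬m). The claim follows.

Yes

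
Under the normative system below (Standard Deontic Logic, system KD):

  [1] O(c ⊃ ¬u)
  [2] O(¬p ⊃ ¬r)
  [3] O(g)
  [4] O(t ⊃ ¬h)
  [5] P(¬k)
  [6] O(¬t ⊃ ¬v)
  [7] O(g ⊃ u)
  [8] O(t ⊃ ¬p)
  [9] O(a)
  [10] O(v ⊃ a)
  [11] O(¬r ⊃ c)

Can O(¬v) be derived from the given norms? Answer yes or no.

Yes

Premise 3 states O(g) outright.
Premise 7 is O(g ⊃ u); since O(g), deontic closure gives O(u).
The contrapositive of premise 1 (O(c ⊃ ¬u)) is O(u ⊃ ¬c), and O(u) is already established, so O(¬c).
Premise 11, O(¬r ⊃ c), contraposes to O(¬c ⊃ r); with O(¬c) we get O(r).
Premise 2 is O(¬p ⊃ ¬r); contrapositively O(r ⊃ p). Since O(r) holds, K gives O(p).
Premise 8 is O(t ⊃ ¬p); contrapositively O(p ⊃ ¬t). Since O(p) holds, K gives O(¬t).
Applying K to premise 6 (O(¬t ⊃ ¬v)) and O(¬t) yields O(¬v).
Premises 4, 5, 9, 10 do not contribute to this derivation.
So O(¬v) follows.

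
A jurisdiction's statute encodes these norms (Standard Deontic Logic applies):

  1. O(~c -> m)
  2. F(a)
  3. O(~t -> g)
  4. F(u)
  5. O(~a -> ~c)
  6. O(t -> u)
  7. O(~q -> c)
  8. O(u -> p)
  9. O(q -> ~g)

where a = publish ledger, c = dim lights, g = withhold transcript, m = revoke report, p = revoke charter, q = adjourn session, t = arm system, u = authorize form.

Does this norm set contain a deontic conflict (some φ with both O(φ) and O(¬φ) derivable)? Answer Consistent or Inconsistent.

Premise 4, F(u), is equivalent to O(~u).
Premise 6 is O(t -> u); contrapositively O(~u -> ~t). Since O(~u) holds, K gives O(~t).
With premise 3, O(~t -> g), the K-axiom yields O(g).
Premise 9 is O(q -> ~g); contrapositively O(g -> ~q). Since O(g) holds, K gives O(~q).
From O(~q) and premise 7, O(~q -> c), we obtain O(c).
The contrapositive of premise 5 (O(~a -> ~c)) is O(c -> a), and O(c) is already established, so O(a).
Yet premise 2 is F(a), i.e. O(~a).
We now have both O(a) and O(~a) — a is simultaneously obligatory and forbidden, violating the D-axiom.

Inconsistent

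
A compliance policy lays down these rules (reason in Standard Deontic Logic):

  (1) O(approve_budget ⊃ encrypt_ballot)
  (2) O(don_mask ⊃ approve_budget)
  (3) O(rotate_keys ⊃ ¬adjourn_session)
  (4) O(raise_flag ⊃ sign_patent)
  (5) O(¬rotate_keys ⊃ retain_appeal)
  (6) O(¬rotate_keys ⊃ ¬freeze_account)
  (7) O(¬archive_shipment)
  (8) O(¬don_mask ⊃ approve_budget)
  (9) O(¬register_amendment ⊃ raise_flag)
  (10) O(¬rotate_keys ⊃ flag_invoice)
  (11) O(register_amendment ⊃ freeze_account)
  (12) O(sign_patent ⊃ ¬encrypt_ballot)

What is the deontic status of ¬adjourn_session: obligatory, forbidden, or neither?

By case analysis on ¬don_mask: premise 8 gives O(¬don_mask ⊃ approve_budget) and premise 2 gives O(don_mask ⊃ approve_budget), so O(approve_budget) either way.
Applying K to premise 1 (O(approve_budget ⊃ encrypt_ballot)) and O(approve_budget) yields O(encrypt_ballot).
Premise 12, O(sign_patent ⊃ ¬encrypt_ballot), contraposes to O(encrypt_ballot ⊃ ¬sign_patent); with O(encrypt_ballot) we get O(¬sign_patent).
The contrapositive of premise 4 (O(raise_flag ⊃ sign_patent)) is O(¬sign_patent ⊃ ¬raise_flag), and O(¬sign_patent) is already established, so O(¬raise_flag).
Premise 9, O(¬register_amendment ⊃ raise_flag), contraposes to O(¬raise_flag ⊃ register_amendment); with O(¬raise_flag) we get O(register_amendment).
With premise 11, O(register_amendment ⊃ freeze_account), the K-axiom yields O(freeze_account).
The contrapositive of premise 6 (O(¬rotate_keys ⊃ ¬freeze_account)) is O(freeze_account ⊃ rotate_keys), and O(freeze_account) is already established, so O(rotate_keys).
Premise 3 is O(rotate_keys ⊃ ¬adjourn_session); since O(rotate_keys), deontic closure gives O(¬adjourn_session).
Premises 5, 7, 10 do not contribute to this derivation.
Hence ¬adjourn_session is obligatory.

Obligatory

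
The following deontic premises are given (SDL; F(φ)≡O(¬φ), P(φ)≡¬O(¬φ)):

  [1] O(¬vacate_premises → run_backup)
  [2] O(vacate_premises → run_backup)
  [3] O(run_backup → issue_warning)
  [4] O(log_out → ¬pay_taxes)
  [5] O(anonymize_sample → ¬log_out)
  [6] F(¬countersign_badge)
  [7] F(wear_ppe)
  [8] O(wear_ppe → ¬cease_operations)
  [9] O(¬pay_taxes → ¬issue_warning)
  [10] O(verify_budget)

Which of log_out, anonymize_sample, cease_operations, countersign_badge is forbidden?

log_out

Premises 1 and 2 are O(¬vacate_premises → run_backup) and O(vacate_premises → run_backup); every ideal world satisfies ¬vacate_premises or vacate_premises, so in either case run_backup holds — hence O(run_backup).
Premise 3 is O(run_backup → issue_warning); since O(run_backup), deontic closure gives O(issue_warning).
Premise 9 is O(¬pay_taxes → ¬issue_warning); contrapositively O(issue_warning → pay_taxes). Since O(issue_warning) holds, K gives O(pay_taxes).
The contrapositive of premise 4 (O(log_out → ¬pay_taxes)) is O(pay_taxes → ¬log_out), and O(pay_taxes) is already established, so O(¬log_out).
So O(¬log_out) holds, i.e. log_out is forbidden. None of the other listed options is forbidden under the premises.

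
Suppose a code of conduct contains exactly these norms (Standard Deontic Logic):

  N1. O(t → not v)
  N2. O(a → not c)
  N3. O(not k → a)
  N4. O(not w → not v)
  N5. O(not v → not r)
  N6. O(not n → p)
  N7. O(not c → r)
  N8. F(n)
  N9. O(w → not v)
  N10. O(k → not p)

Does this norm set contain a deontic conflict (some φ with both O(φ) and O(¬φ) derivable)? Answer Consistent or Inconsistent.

Premises 9 and 4 cover both cases: O(w → not v) and O(not w → not v). Since w ∨ not w is a tautology, O(not v) follows.
From O(not v) and premise 5, O(not v → not r), we obtain O(not r).
Premise 7 is O(not c → r); contrapositively O(not r → c). Since O(not r) holds, K gives O(c).
Premise 2 is O(a → not c); contrapositively O(c → not a). Since O(c) holds, K gives O(not a).
The contrapositive of premise 3 (O(not k → a)) is O(not a → k), and O(not a) is already established, so O(k).
With premise 10, O(k → not p), the K-axiom yields O(not p).
The contrapositive of premise 6 (O(not n → p)) is O(not p → n), and O(not p) is already established, so O(n).
However, F(n) at premise 8 amounts to O(not n).
We now have both O(n) and O(not n) — n is simultaneously obligatory and forbidden, violating the D-axiom.

Inconsistent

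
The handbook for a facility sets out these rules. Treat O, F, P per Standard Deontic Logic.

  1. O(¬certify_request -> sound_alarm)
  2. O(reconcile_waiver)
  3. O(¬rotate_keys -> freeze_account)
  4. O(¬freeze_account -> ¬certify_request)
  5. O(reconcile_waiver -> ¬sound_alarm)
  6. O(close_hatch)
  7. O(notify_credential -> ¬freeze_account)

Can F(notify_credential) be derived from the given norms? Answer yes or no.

Yes

Premise 2 states O(reconcile_waiver) outright.
Premise 5 is O(reconcile_waiver -> ¬sound_alarm); since O(reconcile_waiver), deontic closure gives O(¬sound_alarm).
The contrapositive of premise 1 (O(¬certify_request -> sound_alarm)) is O(¬sound_alarm -> certify_request), and O(¬sound_alarm) is already established, so O(certify_request).
The contrapositive of premise 4 (O(¬freeze_account -> ¬certify_request)) is O(certify_request -> freeze_account), and O(certify_request) is already established, so O(freeze_account).
The contrapositive of premise 7 (O(notify_credential -> ¬freeze_account)) is O(freeze_account -> ¬notify_credential), and O(freeze_account) is already established, so O(¬notify_credential).
Premises 3, 6 do not contribute to this derivation.
So O(¬notify_credential) holds, i.e. F(notify_credential). The claim follows.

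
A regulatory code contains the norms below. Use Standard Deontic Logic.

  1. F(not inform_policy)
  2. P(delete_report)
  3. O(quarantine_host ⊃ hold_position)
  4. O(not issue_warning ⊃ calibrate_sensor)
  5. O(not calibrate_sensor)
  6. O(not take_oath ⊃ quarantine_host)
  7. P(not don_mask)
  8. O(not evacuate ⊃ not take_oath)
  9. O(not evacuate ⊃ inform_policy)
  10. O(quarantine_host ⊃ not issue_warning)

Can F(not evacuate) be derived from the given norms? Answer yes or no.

Premise 5 gives O(not calibrate_sensor).
The contrapositive of premise 4 (O(not issue_warning ⊃ calibrate_sensor)) is O(not calibrate_sensor ⊃ issue_warning), and O(not calibrate_sensor) is already established, so O(issue_warning).
The contrapositive of premise 10 (O(quarantine_host ⊃ not issue_warning)) is O(issue_warning ⊃ not quarantine_host), and O(issue_warning) is already established, so O(not quarantine_host).
The contrapositive of premise 6 (O(not take_oath ⊃ quarantine_host)) is O(not quarantine_host ⊃ take_oath), and O(not quarantine_host) is already established, so O(take_oath).
Premise 8, O(not evacuate ⊃ not take_oath), contraposes to O(take_oath ⊃ evacuate); with O(take_oath) we get O(evacuate).
Premises 1, 2, 3, 7, 9 do not contribute to this derivation.
So O(evacuate) holds, i.e. F(not evacuate). The claim follows.

Yes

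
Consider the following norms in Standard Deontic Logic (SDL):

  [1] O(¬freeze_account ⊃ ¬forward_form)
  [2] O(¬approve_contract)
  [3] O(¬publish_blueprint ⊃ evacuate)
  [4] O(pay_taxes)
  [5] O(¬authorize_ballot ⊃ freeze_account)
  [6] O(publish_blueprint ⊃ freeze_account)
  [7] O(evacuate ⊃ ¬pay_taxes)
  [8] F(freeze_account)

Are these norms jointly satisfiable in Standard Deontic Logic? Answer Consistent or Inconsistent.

Premise 4 gives O(pay_taxes).
Premise 7 is O(evacuate ⊃ ¬pay_taxes); contrapositively O(pay_taxes ⊃ ¬evacuate). Since O(pay_taxes) holds, K gives O(¬evacuate).
Premise 3, O(¬publish_blueprint ⊃ evacuate), contraposes to O(¬evacuate ⊃ publish_blueprint); with O(¬evacuate) we get O(publish_blueprint).
Premise 6 is O(publish_blueprint ⊃ freeze_account); since O(publish_blueprint), deontic closure gives O(freeze_account).
However, F(freeze_account) at premise 8 amounts to O(¬freeze_account).
We now have both O(freeze_account) and O(¬freeze_account) — freeze_account is simultaneously obligatory and forbidden, violating the D-axiom.

Inconsistent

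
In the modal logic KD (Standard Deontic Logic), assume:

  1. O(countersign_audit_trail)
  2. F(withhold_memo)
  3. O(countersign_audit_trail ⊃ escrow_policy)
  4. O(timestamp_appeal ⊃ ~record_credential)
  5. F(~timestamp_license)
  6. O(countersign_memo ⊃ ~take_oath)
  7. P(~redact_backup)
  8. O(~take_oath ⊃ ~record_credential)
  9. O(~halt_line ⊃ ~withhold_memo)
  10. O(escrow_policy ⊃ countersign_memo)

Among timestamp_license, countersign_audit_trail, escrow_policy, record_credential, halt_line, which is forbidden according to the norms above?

Premise 1 gives O(countersign_audit_trail).
Applying K to premise 3 (O(countersign_audit_trail ⊃ escrow_policy)) and O(countersign_audit_trail) yields O(escrow_policy).
Premise 10 is O(escrow_policy ⊃ countersign_memo); since O(escrow_policy), deontic closure gives O(countersign_memo).
Premise 6 is O(countersign_memo ⊃ ~take_oath); since O(countersign_memo), deontic closure gives O(~take_oath).
Applying K to premise 8 (O(~take_oath ⊃ ~record_credential)) and O(~take_oath) yields O(~record_credential).
So O(~record_credential) holds, i.e. record_credential is forbidden. None of the other listed options is forbidden under the premises.

record_credential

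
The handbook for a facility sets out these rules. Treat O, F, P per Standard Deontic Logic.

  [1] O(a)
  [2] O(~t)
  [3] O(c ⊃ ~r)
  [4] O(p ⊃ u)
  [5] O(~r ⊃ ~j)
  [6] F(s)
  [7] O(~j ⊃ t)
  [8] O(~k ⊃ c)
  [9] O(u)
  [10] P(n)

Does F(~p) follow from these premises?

Premise 4 is O(p ⊃ u); even if O(u) held, inferring O(p) would be affirming the consequent — invalid.
No other premise forces O(p). An ideal world satisfying every premise can still have ~p true, so F(~p) is not derivable.

No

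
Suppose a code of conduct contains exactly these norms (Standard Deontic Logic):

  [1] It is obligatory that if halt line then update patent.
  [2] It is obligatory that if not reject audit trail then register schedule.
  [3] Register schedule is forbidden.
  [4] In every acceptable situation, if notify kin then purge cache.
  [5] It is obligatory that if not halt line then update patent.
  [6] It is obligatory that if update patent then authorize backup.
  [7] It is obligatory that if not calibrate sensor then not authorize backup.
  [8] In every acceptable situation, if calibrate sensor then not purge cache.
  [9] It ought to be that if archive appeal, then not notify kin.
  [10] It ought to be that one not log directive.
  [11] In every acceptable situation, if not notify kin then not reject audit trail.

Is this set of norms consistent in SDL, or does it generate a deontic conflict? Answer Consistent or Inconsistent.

Premises 1 and 5 cover both cases: O(halt_line → update_patent) and O(¬halt_line → update_patent). Since halt_line ∨ ¬halt_line is a tautology, O(update_patent) follows.
Applying K to premise 6 (O(update_patent → authorize_backup)) and O(update_patent) yields O(authorize_backup).
Premise 7, O(¬calibrate_sensor → ¬authorize_backup), contraposes to O(authorize_backup → calibrate_sensor); with O(authorize_backup) we get O(calibrate_sensor).
Premise 8 is O(calibrate_sensor → ¬purge_cache); since O(calibrate_sensor), deontic closure gives O(¬purge_cache).
Premise 4, O(notify_kin → purge_cache), contraposes to O(¬purge_cache → ¬notify_kin); with O(¬purge_cache) we get O(¬notify_kin).
With premise 11, O(¬notify_kin → ¬reject_audit_trail), the K-axiom yields O(¬reject_audit_trail).
With premise 2, O(¬reject_audit_trail → register_schedule), the K-axiom yields O(register_schedule).
Yet premise 3 is F(register_schedule), i.e. O(¬register_schedule).
We now have both O(register_schedule) and O(¬register_schedule) — register_schedule is simultaneously obligatory and forbidden, violating the D-axiom.

Inconsistent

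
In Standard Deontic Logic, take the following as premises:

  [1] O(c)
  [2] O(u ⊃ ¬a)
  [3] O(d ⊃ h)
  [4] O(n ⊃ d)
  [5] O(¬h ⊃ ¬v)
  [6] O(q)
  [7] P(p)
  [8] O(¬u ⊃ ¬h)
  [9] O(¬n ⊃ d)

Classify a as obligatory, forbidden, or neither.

Forbidden

Premises 4 and 9 are O(n ⊃ d) and O(¬n ⊃ d); every ideal world satisfies n or ¬n, so in either case d holds — hence O(d).
Premise 3 is O(d ⊃ h); since O(d), deontic closure gives O(h).
The contrapositive of premise 8 (O(¬u ⊃ ¬h)) is O(h ⊃ u), and O(h) is already established, so O(u).
From O(u) and premise 2, O(u ⊃ ¬a), we obtain O(¬a).
Premises 1, 5, 6, 7 do not contribute to this derivation.
Thus O(¬a), which is F(a): a is forbidden.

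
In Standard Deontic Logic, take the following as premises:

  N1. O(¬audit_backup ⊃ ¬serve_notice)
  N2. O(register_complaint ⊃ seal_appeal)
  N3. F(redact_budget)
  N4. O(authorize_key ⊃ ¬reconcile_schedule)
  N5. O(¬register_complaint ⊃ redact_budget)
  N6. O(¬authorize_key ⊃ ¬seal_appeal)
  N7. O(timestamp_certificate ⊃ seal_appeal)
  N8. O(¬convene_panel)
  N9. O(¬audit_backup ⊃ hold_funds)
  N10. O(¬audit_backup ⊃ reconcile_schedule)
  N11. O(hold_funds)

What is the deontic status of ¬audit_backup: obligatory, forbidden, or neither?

Forbidden

Premise 3 is F(redact_budget), i.e. O(¬redact_budget).
Premise 5 is O(¬register_complaint ⊃ redact_budget); contrapositively O(¬redact_budget ⊃ register_complaint). Since O(¬redact_budget) holds, K gives O(register_complaint).
With premise 2, O(register_complaint ⊃ seal_appeal), the K-axiom yields O(seal_appeal).
The contrapositive of premise 6 (O(¬authorize_key ⊃ ¬seal_appeal)) is O(seal_appeal ⊃ authorize_key), and O(seal_appeal) is already established, so O(authorize_key).
Premise 4 is O(authorize_key ⊃ ¬reconcile_schedule); since O(authorize_key), deontic closure gives O(¬reconcile_schedule).
Premise 10, O(¬audit_backup ⊃ reconcile_schedule), contraposes to O(¬reconcile_schedule ⊃ audit_backup); with O(¬reconcile_schedule) we get O(audit_backup).
Premises 1, 7, 8, 9, 11 do not contribute to this derivation.
Thus O(audit_backup), which is F(¬audit_backup): ¬audit_backup is forbidden.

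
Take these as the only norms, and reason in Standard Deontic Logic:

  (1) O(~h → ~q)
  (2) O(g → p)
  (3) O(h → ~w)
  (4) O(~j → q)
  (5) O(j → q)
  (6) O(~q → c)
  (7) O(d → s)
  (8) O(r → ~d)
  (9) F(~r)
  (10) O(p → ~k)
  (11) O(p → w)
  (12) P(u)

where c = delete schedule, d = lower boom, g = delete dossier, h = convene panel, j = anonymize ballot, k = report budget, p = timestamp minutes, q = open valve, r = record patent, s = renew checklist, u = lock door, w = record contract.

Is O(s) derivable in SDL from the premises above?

No

Premise 7 is O(d → s), but O(d) is not derivable from the premises, so it does not yield O(s).
No other premise forces O(s). An ideal world satisfying every premise can still have s false, so O(s) is not derivable.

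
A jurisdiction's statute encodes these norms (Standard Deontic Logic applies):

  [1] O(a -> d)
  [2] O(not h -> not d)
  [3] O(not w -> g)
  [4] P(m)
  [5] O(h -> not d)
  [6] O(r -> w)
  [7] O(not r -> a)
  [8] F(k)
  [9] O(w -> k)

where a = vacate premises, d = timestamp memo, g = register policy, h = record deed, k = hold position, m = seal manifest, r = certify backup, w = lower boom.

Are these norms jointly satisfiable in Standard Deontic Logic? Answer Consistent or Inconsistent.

Premises 2 and 5 cover both cases: O(not h -> not d) and O(h -> not d). Since not h ∨ h is a tautology, O(not d) follows.
Premise 1 is O(a -> d); contrapositively O(not d -> not a). Since O(not d) holds, K gives O(not a).
The contrapositive of premise 7 (O(not r -> a)) is O(not a -> r), and O(not a) is already established, so O(r).
Applying K to premise 6 (O(r -> w)) and O(r) yields O(w).
Applying K to premise 9 (O(w -> k)) and O(w) yields O(k).
However, F(k) at premise 8 amounts to O(not k).
We now have both O(k) and O(not k) — k is simultaneously obligatory and forbidden, violating the D-axiom.

Inconsistent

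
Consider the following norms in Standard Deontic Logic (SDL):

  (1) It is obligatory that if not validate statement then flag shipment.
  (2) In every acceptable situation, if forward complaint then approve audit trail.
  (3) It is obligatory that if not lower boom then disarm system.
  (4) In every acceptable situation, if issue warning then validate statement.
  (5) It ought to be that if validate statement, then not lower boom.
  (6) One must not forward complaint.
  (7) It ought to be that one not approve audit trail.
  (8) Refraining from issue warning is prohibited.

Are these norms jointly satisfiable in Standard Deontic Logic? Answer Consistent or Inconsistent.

Premise 2 is O(forward_complaint → approve_audit_trail), but O(forward_complaint) is not derivable from the premises, so it does not yield O(approve_audit_trail).
So O(approve_audit_trail) is not derivable, and the apparent clash with O(¬approve_audit_trail) does not arise.
A world satisfying every obligation exists (e.g. approve_audit_trail=false, disarm_system=true, flag_shipment=false, forward_complaint=false, issue_warning=true, lower_boom=false, validate_statement=true); no atom is both obligatory and forbidden, so the set is consistent.

Consistent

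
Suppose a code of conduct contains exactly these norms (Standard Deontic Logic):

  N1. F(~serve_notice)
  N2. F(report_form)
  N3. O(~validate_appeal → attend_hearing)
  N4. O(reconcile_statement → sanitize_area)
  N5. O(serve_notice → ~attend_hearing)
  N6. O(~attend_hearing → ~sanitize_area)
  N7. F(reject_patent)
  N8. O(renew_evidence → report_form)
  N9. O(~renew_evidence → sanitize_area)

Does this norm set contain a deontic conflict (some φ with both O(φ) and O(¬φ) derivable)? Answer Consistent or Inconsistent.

Inconsistent

Premise 2, F(report_form), is equivalent to O(~report_form).
The contrapositive of premise 8 (O(renew_evidence → report_form)) is O(~report_form → ~renew_evidence), and O(~report_form) is already established, so O(~renew_evidence).
From O(~renew_evidence) and premise 9, O(~renew_evidence → sanitize_area), we obtain O(sanitize_area).
Premise 6 is O(~attend_hearing → ~sanitize_area); contrapositively O(sanitize_area → attend_hearing). Since O(sanitize_area) holds, K gives O(attend_hearing).
Premise 5, O(serve_notice → ~attend_hearing), contraposes to O(attend_hearing → ~serve_notice); with O(attend_hearing) we get O(~serve_notice).
However, F(~serve_notice) at premise 1 amounts to O(serve_notice).
We now have both O(~serve_notice) and O(serve_notice) — serve_notice is simultaneously obligatory and forbidden, violating the D-axiom.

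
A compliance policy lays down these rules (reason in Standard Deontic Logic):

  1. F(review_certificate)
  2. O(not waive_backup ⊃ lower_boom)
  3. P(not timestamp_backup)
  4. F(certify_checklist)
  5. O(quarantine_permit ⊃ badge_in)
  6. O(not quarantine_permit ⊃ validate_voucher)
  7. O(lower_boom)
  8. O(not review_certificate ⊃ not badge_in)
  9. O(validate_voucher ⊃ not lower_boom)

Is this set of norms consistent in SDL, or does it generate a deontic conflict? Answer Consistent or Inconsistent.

Inconsistent

Premise 7 gives O(lower_boom).
Premise 9 is O(validate_voucher ⊃ not lower_boom); contrapositively O(lower_boom ⊃ not validate_voucher). Since O(lower_boom) holds, K gives O(not validate_voucher).
Premise 6, O(not quarantine_permit ⊃ validate_voucher), contraposes to O(not validate_voucher ⊃ quarantine_permit); with O(not validate_voucher) we get O(quarantine_permit).
Applying K to premise 5 (O(quarantine_permit ⊃ badge_in)) and O(quarantine_permit) yields O(badge_in).
Premise 8 is O(not review_certificate ⊃ not badge_in); contrapositively O(badge_in ⊃ review_certificate). Since O(badge_in) holds, K gives O(review_certificate).
Yet premise 1 is F(review_certificate), i.e. O(not review_certificate).
We now have both O(review_certificate) and O(not review_certificate) — review_certificate is simultaneously obligatory and forbidden, violating the D-axiom.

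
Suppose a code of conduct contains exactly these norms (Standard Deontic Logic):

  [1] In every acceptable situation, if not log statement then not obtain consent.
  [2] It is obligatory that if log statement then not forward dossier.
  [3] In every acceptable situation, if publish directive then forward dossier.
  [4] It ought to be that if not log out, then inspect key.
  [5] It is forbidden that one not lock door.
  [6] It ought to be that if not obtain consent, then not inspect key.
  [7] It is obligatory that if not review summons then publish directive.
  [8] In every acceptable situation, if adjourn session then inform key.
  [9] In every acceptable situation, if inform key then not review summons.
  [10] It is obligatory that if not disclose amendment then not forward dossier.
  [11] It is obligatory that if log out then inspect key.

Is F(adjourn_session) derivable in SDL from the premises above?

Premises 11 and 4 cover both cases: O(log_out → inspect_key) and O(¬log_out → inspect_key). Since log_out ∨ ¬log_out is a tautology, O(inspect_key) follows.
Premise 6, O(¬obtain_consent → ¬inspect_key), contraposes to O(inspect_key → obtain_consent); with O(inspect_key) we get O(obtain_consent).
Premise 1, O(¬log_statement → ¬obtain_consent), contraposes to O(obtain_consent → log_statement); with O(obtain_consent) we get O(log_statement).
Applying K to premise 2 (O(log_statement → ¬forward_dossier)) and O(log_statement) yields O(¬forward_dossier).
The contrapositive of premise 3 (O(publish_directive → forward_dossier)) is O(¬forward_dossier → ¬publish_directive), and O(¬forward_dossier) is already established, so O(¬publish_directive).
Premise 7 is O(¬review_summons → publish_directive); contrapositively O(¬publish_directive → review_summons). Since O(¬publish_directive) holds, K gives O(review_summons).
Premise 9 is O(inform_key → ¬review_summons); contrapositively O(review_summons → ¬inform_key). Since O(review_summons) holds, K gives O(¬inform_key).
Premise 8, O(adjourn_session → inform_key), contraposes to O(¬inform_key → ¬adjourn_session); with O(¬inform_key) we get O(¬adjourn_session).
Premises 5, 10 do not contribute to this derivation.
So O(¬adjourn_session) holds, i.e. F(adjourn_session). The claim follows.

Yes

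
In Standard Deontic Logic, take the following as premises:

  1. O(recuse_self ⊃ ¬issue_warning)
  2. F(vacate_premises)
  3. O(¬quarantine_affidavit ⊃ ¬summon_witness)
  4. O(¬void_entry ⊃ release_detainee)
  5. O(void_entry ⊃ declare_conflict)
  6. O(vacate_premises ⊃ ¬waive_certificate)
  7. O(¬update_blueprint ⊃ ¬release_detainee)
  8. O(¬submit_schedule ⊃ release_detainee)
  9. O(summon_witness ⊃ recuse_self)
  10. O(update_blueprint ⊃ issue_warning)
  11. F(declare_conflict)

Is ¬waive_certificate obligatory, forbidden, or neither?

Premise 6 is O(vacate_premises ⊃ ¬waive_certificate), but O(vacate_premises) is not derivable from the premises, so it does not yield O(¬waive_certificate).
No premise or chain of K-axiom applications forces O(¬waive_certificate), and none forces O(waive_certificate). So ¬waive_certificate is neither obligatory nor forbidden under these norms.

Neither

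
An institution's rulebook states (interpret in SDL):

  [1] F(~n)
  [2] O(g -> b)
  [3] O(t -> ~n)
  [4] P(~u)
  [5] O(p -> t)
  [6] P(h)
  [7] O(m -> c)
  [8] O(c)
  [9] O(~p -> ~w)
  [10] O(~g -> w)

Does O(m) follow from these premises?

Premise 7 is O(m -> c); even if O(c) held, inferring O(m) would be affirming the consequent — invalid.
No other premise forces O(m). An ideal world satisfying every premise can still have m false, so O(m) is not derivable.

No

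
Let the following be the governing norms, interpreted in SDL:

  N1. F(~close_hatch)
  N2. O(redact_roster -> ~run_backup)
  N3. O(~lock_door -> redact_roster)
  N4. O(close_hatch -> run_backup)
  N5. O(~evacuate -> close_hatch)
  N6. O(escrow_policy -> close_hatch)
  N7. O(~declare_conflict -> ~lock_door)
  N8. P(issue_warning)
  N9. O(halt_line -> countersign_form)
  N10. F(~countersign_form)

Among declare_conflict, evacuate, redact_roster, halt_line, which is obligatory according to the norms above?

declare_conflict

F(~close_hatch) at premise 1 means O(close_hatch).
From O(close_hatch) and premise 4, O(close_hatch -> run_backup), we obtain O(run_backup).
Premise 2, O(redact_roster -> ~run_backup), contraposes to O(run_backup -> ~redact_roster); with O(run_backup) we get O(~redact_roster).
Premise 3, O(~lock_door -> redact_roster), contraposes to O(~redact_roster -> lock_door); with O(~redact_roster) we get O(lock_door).
Premise 7 is O(~declare_conflict -> ~lock_door); contrapositively O(lock_door -> declare_conflict). Since O(lock_door) holds, K gives O(declare_conflict).
So O(declare_conflict) holds — declare_conflict is obligatory. None of the other listed options is made obligatory by any chain of premises.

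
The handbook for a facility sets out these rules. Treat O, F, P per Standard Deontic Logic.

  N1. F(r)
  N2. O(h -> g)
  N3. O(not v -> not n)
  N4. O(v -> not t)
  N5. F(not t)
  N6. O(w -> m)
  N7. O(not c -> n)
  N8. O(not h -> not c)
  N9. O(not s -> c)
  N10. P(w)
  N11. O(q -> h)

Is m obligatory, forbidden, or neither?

Premise 6 is O(w -> m), but O(w) is not derivable from the premises (the permission P(w) asserts only not O(not w), not O(w)), so it does not yield O(m).
No premise or chain of K-axiom applications forces O(m), and none forces O(not m). So m is neither obligatory nor forbidden under these norms.

Neither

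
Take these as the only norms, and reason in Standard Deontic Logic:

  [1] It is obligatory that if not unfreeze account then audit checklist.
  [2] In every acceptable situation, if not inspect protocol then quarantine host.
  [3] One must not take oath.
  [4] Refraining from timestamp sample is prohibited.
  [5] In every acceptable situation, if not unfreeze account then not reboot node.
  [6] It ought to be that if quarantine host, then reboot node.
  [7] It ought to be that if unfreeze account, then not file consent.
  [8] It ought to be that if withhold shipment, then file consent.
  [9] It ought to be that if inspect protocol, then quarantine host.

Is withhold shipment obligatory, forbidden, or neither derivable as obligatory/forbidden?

Forbidden

By case analysis on ¬inspect_protocol: premise 2 gives O(¬inspect_protocol → quarantine_host) and premise 9 gives O(inspect_protocol → quarantine_host), so O(quarantine_host) either way.
With premise 6, O(quarantine_host → reboot_node), the K-axiom yields O(reboot_node).
Premise 5 is O(¬unfreeze_account → ¬reboot_node); contrapositively O(reboot_node → unfreeze_account). Since O(reboot_node) holds, K gives O(unfreeze_account).
With premise 7, O(unfreeze_account → ¬file_consent), the K-axiom yields O(¬file_consent).
Premise 8, O(withhold_shipment → file_consent), contraposes to O(¬file_consent → ¬withhold_shipment); with O(¬file_consent) we get O(¬withhold_shipment).
Premises 1, 3, 4 do not contribute to this derivation.
Thus O(¬withhold_shipment), which is F(withhold_shipment): withhold_shipment is forbidden.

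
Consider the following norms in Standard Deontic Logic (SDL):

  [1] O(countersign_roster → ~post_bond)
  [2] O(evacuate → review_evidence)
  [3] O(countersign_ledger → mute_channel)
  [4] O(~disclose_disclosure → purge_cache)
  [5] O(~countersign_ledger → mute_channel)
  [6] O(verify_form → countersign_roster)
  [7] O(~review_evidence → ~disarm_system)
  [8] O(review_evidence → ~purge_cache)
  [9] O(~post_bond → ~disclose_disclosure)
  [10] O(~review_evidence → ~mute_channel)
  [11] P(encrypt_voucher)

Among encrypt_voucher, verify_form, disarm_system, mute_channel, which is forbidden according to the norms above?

By case analysis on ~countersign_ledger: premise 5 gives O(~countersign_ledger → mute_channel) and premise 3 gives O(countersign_ledger → mute_channel), so O(mute_channel) either way.
Premise 10, O(~review_evidence → ~mute_channel), contraposes to O(mute_channel → review_evidence); with O(mute_channel) we get O(review_evidence).
With premise 8, O(review_evidence → ~purge_cache), the K-axiom yields O(~purge_cache).
Premise 4, O(~disclose_disclosure → purge_cache), contraposes to O(~purge_cache → disclose_disclosure); with O(~purge_cache) we get O(disclose_disclosure).
Premise 9 is O(~post_bond → ~disclose_disclosure); contrapositively O(disclose_disclosure → post_bond). Since O(disclose_disclosure) holds, K gives O(post_bond).
Premise 1 is O(countersign_roster → ~post_bond); contrapositively O(post_bond → ~countersign_roster). Since O(post_bond) holds, K gives O(~countersign_roster).
The contrapositive of premise 6 (O(verify_form → countersign_roster)) is O(~countersign_roster → ~verify_form), and O(~countersign_roster) is already established, so O(~verify_form).
So O(~verify_form) holds, i.e. verify_form is forbidden. None of the other listed options is forbidden under the premises.

verify_form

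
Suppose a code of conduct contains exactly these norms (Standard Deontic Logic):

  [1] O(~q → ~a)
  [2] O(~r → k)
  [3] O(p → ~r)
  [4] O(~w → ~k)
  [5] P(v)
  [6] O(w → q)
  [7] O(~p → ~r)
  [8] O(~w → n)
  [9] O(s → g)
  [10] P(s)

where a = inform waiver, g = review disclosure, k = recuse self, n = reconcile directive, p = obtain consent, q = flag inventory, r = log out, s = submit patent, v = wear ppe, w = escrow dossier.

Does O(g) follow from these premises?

Premise 9 is O(s → g), but O(s) is not derivable from the premises (the permission P(s) asserts only ~O(~s), not O(s)), so it does not yield O(g).
No other premise forces O(g). An ideal world satisfying every premise can still have g false, so O(g) is not derivable.

No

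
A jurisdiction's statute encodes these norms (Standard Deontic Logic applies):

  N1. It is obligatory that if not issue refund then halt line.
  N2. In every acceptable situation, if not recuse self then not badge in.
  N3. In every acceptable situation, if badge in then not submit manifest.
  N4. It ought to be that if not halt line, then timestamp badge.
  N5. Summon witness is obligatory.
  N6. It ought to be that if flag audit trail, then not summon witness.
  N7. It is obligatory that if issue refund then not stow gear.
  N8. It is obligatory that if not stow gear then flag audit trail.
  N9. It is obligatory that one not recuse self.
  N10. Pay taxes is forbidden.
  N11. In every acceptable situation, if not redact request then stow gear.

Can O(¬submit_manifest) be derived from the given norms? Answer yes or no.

No

Premise 3 is O(badge_in → ¬submit_manifest), but O(badge_in) is not derivable from the premises, so it does not yield O(¬submit_manifest).
No other premise forces O(¬submit_manifest). An ideal world satisfying every premise can still have ¬submit_manifest false, so O(¬submit_manifest) is not derivable.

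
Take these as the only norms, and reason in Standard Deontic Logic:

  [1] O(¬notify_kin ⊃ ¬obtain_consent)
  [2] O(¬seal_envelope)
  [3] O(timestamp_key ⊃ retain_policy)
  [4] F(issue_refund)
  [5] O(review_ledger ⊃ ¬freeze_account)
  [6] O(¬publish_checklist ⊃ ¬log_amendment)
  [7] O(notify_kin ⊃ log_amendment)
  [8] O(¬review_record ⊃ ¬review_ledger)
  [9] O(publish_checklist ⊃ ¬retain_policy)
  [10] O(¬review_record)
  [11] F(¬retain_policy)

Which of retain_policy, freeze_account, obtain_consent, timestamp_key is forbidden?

Premise 11, F(¬retain_policy), is equivalent to O(retain_policy).
The contrapositive of premise 9 (O(publish_checklist ⊃ ¬retain_policy)) is O(retain_policy ⊃ ¬publish_checklist), and O(retain_policy) is already established, so O(¬publish_checklist).
Applying K to premise 6 (O(¬publish_checklist ⊃ ¬log_amendment)) and O(¬publish_checklist) yields O(¬log_amendment).
Premise 7, O(notify_kin ⊃ log_amendment), contraposes to O(¬log_amendment ⊃ ¬notify_kin); with O(¬log_amendment) we get O(¬notify_kin).
With premise 1, O(¬notify_kin ⊃ ¬obtain_consent), the K-axiom yields O(¬obtain_consent).
So O(¬obtain_consent) holds, i.e. obtain_consent is forbidden. None of the other listed options is forbidden under the premises.

obtain_consent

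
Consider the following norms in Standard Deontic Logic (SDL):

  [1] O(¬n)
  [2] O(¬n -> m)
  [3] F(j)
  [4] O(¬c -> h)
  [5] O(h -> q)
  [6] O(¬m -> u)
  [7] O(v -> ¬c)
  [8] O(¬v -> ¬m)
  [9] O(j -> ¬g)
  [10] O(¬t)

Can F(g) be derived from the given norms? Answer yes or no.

Premise 9 is O(j -> ¬g), but O(j) is not derivable from the premises, so it does not yield O(¬g).
No other premise forces O(¬g). An ideal world satisfying every premise can still have g true, so F(g) is not derivable.

No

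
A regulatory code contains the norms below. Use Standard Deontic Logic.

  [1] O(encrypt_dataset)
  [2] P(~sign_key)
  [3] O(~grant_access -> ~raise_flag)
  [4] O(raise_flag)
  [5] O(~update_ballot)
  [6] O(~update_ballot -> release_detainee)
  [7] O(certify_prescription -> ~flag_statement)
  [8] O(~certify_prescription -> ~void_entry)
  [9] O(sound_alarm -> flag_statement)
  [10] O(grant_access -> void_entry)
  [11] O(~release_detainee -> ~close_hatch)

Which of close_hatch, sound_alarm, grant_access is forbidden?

From premise 4 we have O(raise_flag).
Premise 3 is O(~grant_access -> ~raise_flag); contrapositively O(raise_flag -> grant_access). Since O(raise_flag) holds, K gives O(grant_access).
Applying K to premise 10 (O(grant_access -> void_entry)) and O(grant_access) yields O(void_entry).
The contrapositive of premise 8 (O(~certify_prescription -> ~void_entry)) is O(void_entry -> certify_prescription), and O(void_entry) is already established, so O(certify_prescription).
Applying K to premise 7 (O(certify_prescription -> ~flag_statement)) and O(certify_prescription) yields O(~flag_statement).
Premise 9, O(sound_alarm -> flag_statement), contraposes to O(~flag_statement -> ~sound_alarm); with O(~flag_statement) we get O(~sound_alarm).
So O(~sound_alarm) holds, i.e. sound_alarm is forbidden. None of the other listed options is forbidden under the premises.

sound_alarm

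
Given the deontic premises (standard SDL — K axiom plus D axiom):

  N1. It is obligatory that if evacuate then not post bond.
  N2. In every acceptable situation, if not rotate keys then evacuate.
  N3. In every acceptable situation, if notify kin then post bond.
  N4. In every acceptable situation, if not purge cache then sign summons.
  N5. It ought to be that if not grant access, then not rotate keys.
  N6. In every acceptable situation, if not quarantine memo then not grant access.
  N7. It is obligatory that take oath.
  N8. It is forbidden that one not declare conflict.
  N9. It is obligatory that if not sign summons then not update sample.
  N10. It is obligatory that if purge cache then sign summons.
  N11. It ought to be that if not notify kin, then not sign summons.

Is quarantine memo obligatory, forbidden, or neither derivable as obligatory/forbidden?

Premises 10 and 4 cover both cases: O(purge_cache → sign_summons) and O(¬purge_cache → sign_summons). Since purge_cache ∨ ¬purge_cache is a tautology, O(sign_summons) follows.
Premise 11, O(¬notify_kin → ¬sign_summons), contraposes to O(sign_summons → notify_kin); with O(sign_summons) we get O(notify_kin).
With premise 3, O(notify_kin → post_bond), the K-axiom yields O(post_bond).
Premise 1, O(evacuate → ¬post_bond), contraposes to O(post_bond → ¬evacuate); with O(post_bond) we get O(¬evacuate).
The contrapositive of premise 2 (O(¬rotate_keys → evacuate)) is O(¬evacuate → rotate_keys), and O(¬evacuate) is already established, so O(rotate_keys).
Premise 5, O(¬grant_access → ¬rotate_keys), contraposes to O(rotate_keys → grant_access); with O(rotate_keys) we get O(grant_access).
Premise 6, O(¬quarantine_memo → ¬grant_access), contraposes to O(grant_access → quarantine_memo); with O(grant_access) we get O(quarantine_memo).
Premises 7, 8, 9 do not contribute to this derivation.
Hence quarantine_memo is obligatory.

Obligatory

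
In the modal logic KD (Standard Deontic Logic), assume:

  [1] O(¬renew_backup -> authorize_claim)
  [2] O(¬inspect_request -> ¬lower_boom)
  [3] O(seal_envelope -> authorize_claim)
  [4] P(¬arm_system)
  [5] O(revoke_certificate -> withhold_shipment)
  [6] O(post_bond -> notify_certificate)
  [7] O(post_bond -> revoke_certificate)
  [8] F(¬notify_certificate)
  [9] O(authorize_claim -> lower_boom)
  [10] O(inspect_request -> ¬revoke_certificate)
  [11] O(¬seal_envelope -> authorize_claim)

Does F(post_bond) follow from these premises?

Premises 11 and 3 cover both cases: O(¬seal_envelope -> authorize_claim) and O(seal_envelope -> authorize_claim). Since ¬seal_envelope ∨ seal_envelope is a tautology, O(authorize_claim) follows.
From O(authorize_claim) and premise 9, O(authorize_claim -> lower_boom), we obtain O(lower_boom).
The contrapositive of premise 2 (O(¬inspect_request -> ¬lower_boom)) is O(lower_boom -> inspect_request), and O(lower_boom) is already established, so O(inspect_request).
With premise 10, O(inspect_request -> ¬revoke_certificate), the K-axiom yields O(¬revoke_certificate).
Premise 7, O(post_bond -> revoke_certificate), contraposes to O(¬revoke_certificate -> ¬post_bond); with O(¬revoke_certificate) we get O(¬post_bond).
Premises 1, 4, 5, 6, 8 do not contribute to this derivation.
So O(¬post_bond) holds, i.e. F(post_bond). The claim follows.

Yes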